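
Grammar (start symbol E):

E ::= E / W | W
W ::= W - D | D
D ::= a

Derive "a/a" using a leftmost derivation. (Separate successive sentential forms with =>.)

E=>E/W=>W/W=>D/W=>a/W=>a/D=>a/a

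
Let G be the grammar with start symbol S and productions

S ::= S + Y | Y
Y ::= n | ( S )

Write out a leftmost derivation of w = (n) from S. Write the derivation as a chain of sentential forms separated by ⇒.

S ⇒ Y   [S ::= Y]
Y ⇒ (S)   [Y ::= ( S )]
(S) ⇒ (Y)   [S ::= Y]
(Y) ⇒ (n)   [Y ::= n]

S ⇒ Y ⇒ (S) ⇒ (Y) ⇒ (n)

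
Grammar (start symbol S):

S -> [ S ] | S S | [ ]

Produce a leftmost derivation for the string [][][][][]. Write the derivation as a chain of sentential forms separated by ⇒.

S ⇒ SS ⇒ SSS ⇒ SSSS ⇒ []SSS ⇒ []SSSS ⇒ [][]SSS ⇒ [][][]SS ⇒ [][][][]S ⇒ [][][][][]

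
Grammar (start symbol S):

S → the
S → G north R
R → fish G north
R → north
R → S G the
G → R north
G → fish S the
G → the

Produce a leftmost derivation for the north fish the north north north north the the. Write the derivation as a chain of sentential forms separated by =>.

S => G north R   [S → G north R]
G north R => the north R   [G → the]
the north R => the north S G the   [R → S G the]
the north S G the => the north G north R G the   [S → G north R]
the north G north R G the => the north R north north R G the   [G → R north]
the north R north north R G the => the north fish G north north north R G the   [R → fish G north]
the north fish G north north north R G the => the north fish the north north north R G the   [G → the]
the north fish the north north north R G the => the north fish the north north north north G the   [R → north]
the north fish the north north north north G the => the north fish the north north north north the the   [G → the]

S => G north R => the north R => the north S G the => the north G north R G the => the north R north north R G the => the north fish G north north north R G the => the north fish the north north north R G the => the north fish the north north north north G the => the north fish the north north north north the the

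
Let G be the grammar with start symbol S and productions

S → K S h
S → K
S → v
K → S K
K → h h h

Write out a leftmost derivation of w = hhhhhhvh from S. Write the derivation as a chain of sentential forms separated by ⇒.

S ⇒ KSh ⇒ SKSh ⇒ KKSh ⇒ hhhKSh ⇒ hhhhhhSh ⇒ hhhhhhvh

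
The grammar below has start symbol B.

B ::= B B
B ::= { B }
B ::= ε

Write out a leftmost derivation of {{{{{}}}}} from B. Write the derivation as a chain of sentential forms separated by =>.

B => {B} => {BB} => {BBB} => {{B}BB} => {{{B}}BB} => {{{{B}}}BB} => {{{{{B}}}}BB} => {{{{{}}}}BB} => {{{{{}}}}B} => {{{{{}}}}}

B => {B}   [B ::= { B }]
{B} => {BB}   [B ::= B B]
{BB} => {BBB}   [B ::= B B]
{BBB} => {{B}BB}   [B ::= { B }]
{{B}BB} => {{{B}}BB}   [B ::= { B }]
{{{B}}BB} => {{{{B}}}BB}   [B ::= { B }]
{{{{B}}}BB} => {{{{{B}}}}BB}   [B ::= { B }]
{{{{{B}}}}BB} => {{{{{}}}}BB}   [B ::= ε]
{{{{{}}}}BB} => {{{{{}}}}B}   [B ::= ε]
{{{{{}}}}B} => {{{{{}}}}}   [B ::= ε]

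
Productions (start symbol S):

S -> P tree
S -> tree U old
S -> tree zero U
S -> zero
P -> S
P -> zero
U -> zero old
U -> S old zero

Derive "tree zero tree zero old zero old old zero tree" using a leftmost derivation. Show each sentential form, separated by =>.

S => P tree   [S -> P tree]
P tree => S tree   [P -> S]
S tree => tree zero U tree   [S -> tree zero U]
tree zero U tree => tree zero S old zero tree   [U -> S old zero]
tree zero S old zero tree => tree zero tree U old old zero tree   [S -> tree U old]
tree zero tree U old old zero tree => tree zero tree S old zero old old zero tree   [U -> S old zero]
tree zero tree S old zero old old zero tree => tree zero tree zero old zero old old zero tree   [S -> zero]

S => P tree => S tree => tree zero U tree => tree zero S old zero tree => tree zero tree U old old zero tree => tree zero tree S old zero old old zero tree => tree zero tree zero old zero old old zero tree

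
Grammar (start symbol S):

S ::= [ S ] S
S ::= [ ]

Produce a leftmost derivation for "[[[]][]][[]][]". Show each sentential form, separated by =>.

S=>[S]S=>[[S]S]S=>[[[]]S]S=>[[[]][]]S=>[[[]][]][S]S=>[[[]][]][[]]S=>[[[]][]][[]][]

S => [S]S   [S ::= [ S ] S]
[S]S => [[S]S]S   [S ::= [ S ] S]
[[S]S]S => [[[]]S]S   [S ::= [ ]]
[[[]]S]S => [[[]][]]S   [S ::= [ ]]
[[[]][]]S => [[[]][]][S]S   [S ::= [ S ] S]
[[[]][]][S]S => [[[]][]][[]]S   [S ::= [ ]]
[[[]][]][[]]S => [[[]][]][[]][]   [S ::= [ ]]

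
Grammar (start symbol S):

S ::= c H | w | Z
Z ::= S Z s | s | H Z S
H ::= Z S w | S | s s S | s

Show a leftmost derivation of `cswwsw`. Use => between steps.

S => cH   [S ::= c H]
cH => cS   [H ::= S]
cS => cZ   [S ::= Z]
cZ => cHZS   [Z ::= H Z S]
cHZS => cZSwZS   [H ::= Z S w]
cZSwZS => csSwZS   [Z ::= s]
csSwZS => cswwZS   [S ::= w]
cswwZS => cswwsS   [Z ::= s]
cswwsS => cswwsw   [S ::= w]

S => cH => cS => cZ => cHZS => cZSwZS => csSwZS => cswwZS => cswwsS => cswwsw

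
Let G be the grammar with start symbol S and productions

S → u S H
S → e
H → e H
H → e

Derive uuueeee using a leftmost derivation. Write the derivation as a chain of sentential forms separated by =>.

S=>uSH=>uuSHH=>uuuSHHH=>uuueHHH=>uuueeHH=>uuueeeH=>uuueeee

S => uSH   [S → u S H]
uSH => uuSHH   [S → u S H]
uuSHH => uuuSHHH   [S → u S H]
uuuSHHH => uuueHHH   [S → e]
uuueHHH => uuueeHH   [H → e]
uuueeHH => uuueeeH   [H → e]
uuueeeH => uuueeee   [H → e]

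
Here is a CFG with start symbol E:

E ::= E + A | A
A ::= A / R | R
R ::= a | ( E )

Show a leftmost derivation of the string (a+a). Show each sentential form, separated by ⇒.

E ⇒ A ⇒ R ⇒ (E) ⇒ (E+A) ⇒ (A+A) ⇒ (R+A) ⇒ (a+A) ⇒ (a+R) ⇒ (a+a)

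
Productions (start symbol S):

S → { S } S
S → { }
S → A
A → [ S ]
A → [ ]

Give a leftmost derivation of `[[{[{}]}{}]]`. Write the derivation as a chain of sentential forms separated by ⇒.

S ⇒ A   [S → A]
A ⇒ [S]   [A → [ S ]]
[S] ⇒ [A]   [S → A]
[A] ⇒ [[S]]   [A → [ S ]]
[[S]] ⇒ [[{S}S]]   [S → { S } S]
[[{S}S]] ⇒ [[{A}S]]   [S → A]
[[{A}S]] ⇒ [[{[S]}S]]   [A → [ S ]]
[[{[S]}S]] ⇒ [[{[{}]}S]]   [S → { }]
[[{[{}]}S]] ⇒ [[{[{}]}{}]]   [S → { }]

S ⇒ A ⇒ [S] ⇒ [A] ⇒ [[S]] ⇒ [[{S}S]] ⇒ [[{A}S]] ⇒ [[{[S]}S]] ⇒ [[{[{}]}S]] ⇒ [[{[{}]}{}]]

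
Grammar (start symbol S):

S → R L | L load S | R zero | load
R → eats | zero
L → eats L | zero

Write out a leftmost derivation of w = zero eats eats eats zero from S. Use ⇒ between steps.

S ⇒ R L ⇒ zero L ⇒ zero eats L ⇒ zero eats eats L ⇒ zero eats eats eats L ⇒ zero eats eats eats zero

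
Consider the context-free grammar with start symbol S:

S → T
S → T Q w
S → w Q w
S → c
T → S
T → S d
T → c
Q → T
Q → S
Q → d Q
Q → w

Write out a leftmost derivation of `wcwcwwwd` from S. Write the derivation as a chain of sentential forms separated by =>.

S => T   [S → T]
T => Sd   [T → S d]
Sd => wQwd   [S → w Q w]
wQwd => wSwd   [Q → S]
wSwd => wTQwwd   [S → T Q w]
wTQwwd => wcQwwd   [T → c]
wcQwwd => wcSwwd   [Q → S]
wcSwwd => wcwQwwwd   [S → w Q w]
wcwQwwwd => wcwTwwwd   [Q → T]
wcwTwwwd => wcwcwwwd   [T → c]

S => T => Sd => wQwd => wSwd => wTQwwd => wcQwwd => wcSwwd => wcwQwwwd => wcwTwwwd => wcwcwwwd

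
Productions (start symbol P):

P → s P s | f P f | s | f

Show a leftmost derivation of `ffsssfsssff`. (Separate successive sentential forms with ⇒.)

P ⇒ fPf ⇒ ffPff ⇒ ffsPsff ⇒ ffssPssff ⇒ ffsssPsssff ⇒ ffsssfsssff

P ⇒ fPf   [P → f P f]
fPf ⇒ ffPff   [P → f P f]
ffPff ⇒ ffsPsff   [P → s P s]
ffsPsff ⇒ ffssPssff   [P → s P s]
ffssPssff ⇒ ffsssPsssff   [P → s P s]
ffsssPsssff ⇒ ffsssfsssff   [P → f]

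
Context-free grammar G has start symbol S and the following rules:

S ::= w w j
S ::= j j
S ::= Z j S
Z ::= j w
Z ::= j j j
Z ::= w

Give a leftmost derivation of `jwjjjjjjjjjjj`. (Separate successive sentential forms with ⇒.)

S ⇒ ZjS ⇒ jwjS ⇒ jwjZjS ⇒ jwjjjjjS ⇒ jwjjjjjZjS ⇒ jwjjjjjjjjjS ⇒ jwjjjjjjjjjjj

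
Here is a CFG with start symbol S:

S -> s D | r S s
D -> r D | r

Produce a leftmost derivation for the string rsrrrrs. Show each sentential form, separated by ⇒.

S ⇒ rSs ⇒ rsDs ⇒ rsrDs ⇒ rsrrDs ⇒ rsrrrDs ⇒ rsrrrrs

S ⇒ rSs   [S -> r S s]
rSs ⇒ rsDs   [S -> s D]
rsDs ⇒ rsrDs   [D -> r D]
rsrDs ⇒ rsrrDs   [D -> r D]
rsrrDs ⇒ rsrrrDs   [D -> r D]
rsrrrDs ⇒ rsrrrrs   [D -> r]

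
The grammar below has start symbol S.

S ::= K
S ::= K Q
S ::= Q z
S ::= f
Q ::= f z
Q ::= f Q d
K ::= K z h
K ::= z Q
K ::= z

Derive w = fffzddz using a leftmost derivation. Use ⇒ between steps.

S ⇒ Qz ⇒ fQdz ⇒ ffQddz ⇒ fffzddz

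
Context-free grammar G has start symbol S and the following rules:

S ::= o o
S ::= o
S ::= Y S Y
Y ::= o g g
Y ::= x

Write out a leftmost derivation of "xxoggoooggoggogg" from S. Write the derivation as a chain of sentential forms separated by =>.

S => YSY   [S ::= Y S Y]
YSY => xSY   [Y ::= x]
xSY => xYSYY   [S ::= Y S Y]
xYSYY => xxSYY   [Y ::= x]
xxSYY => xxYSYYY   [S ::= Y S Y]
xxYSYYY => xxoggSYYY   [Y ::= o g g]
xxoggSYYY => xxoggooYYY   [S ::= o o]
xxoggooYYY => xxoggoooggYY   [Y ::= o g g]
xxoggoooggYY => xxoggoooggoggY   [Y ::= o g g]
xxoggoooggoggY => xxoggoooggoggogg   [Y ::= o g g]

S => YSY => xSY => xYSYY => xxSYY => xxYSYYY => xxoggSYYY => xxoggooYYY => xxoggoooggYY => xxoggoooggoggY => xxoggoooggoggogg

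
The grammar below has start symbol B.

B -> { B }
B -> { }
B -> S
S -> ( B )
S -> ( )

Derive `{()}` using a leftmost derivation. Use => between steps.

B=>{B}=>{S}=>{()}

B => {B}   [B -> { B }]
{B} => {S}   [B -> S]
{S} => {()}   [S -> ( )]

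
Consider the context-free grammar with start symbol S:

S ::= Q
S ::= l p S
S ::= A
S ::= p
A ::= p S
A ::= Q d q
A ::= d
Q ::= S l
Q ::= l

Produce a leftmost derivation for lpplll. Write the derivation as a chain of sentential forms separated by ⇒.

S ⇒ Q ⇒ Sl ⇒ Ql ⇒ Sll ⇒ Qll ⇒ Slll ⇒ lpSlll ⇒ lpplll

S ⇒ Q   [S ::= Q]
Q ⇒ Sl   [Q ::= S l]
Sl ⇒ Ql   [S ::= Q]
Ql ⇒ Sll   [Q ::= S l]
Sll ⇒ Qll   [S ::= Q]
Qll ⇒ Slll   [Q ::= S l]
Slll ⇒ lpSlll   [S ::= l p S]
lpSlll ⇒ lpplll   [S ::= p]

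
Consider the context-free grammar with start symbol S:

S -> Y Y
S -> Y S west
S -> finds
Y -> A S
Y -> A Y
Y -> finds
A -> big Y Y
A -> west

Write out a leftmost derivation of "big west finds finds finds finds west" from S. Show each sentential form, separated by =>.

S => Y S west => A Y S west => big Y Y Y S west => big A Y Y Y S west => big west Y Y Y S west => big west finds Y Y S west => big west finds finds Y S west => big west finds finds finds S west => big west finds finds finds finds west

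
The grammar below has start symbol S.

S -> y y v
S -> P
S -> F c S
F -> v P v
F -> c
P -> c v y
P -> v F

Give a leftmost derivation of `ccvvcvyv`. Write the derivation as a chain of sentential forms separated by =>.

S => FcS   [S -> F c S]
FcS => ccS   [F -> c]
ccS => ccP   [S -> P]
ccP => ccvF   [P -> v F]
ccvF => ccvvPv   [F -> v P v]
ccvvPv => ccvvcvyv   [P -> c v y]

S => FcS => ccS => ccP => ccvF => ccvvPv => ccvvcvyv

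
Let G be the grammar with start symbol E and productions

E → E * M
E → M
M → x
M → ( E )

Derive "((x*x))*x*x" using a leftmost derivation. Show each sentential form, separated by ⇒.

E⇒E*M⇒E*M*M⇒M*M*M⇒(E)*M*M⇒(M)*M*M⇒((E))*M*M⇒((E*M))*M*M⇒((M*M))*M*M⇒((x*M))*M*M⇒((x*x))*M*M⇒((x*x))*x*M⇒((x*x))*x*x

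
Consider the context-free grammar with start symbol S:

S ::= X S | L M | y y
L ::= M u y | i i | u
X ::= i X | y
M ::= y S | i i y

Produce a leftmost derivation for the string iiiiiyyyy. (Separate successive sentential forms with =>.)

S => XS => iXS => iiXS => iiiXS => iiiiXS => iiiiiXS => iiiiiyS => iiiiiyXS => iiiiiyyS => iiiiiyyyy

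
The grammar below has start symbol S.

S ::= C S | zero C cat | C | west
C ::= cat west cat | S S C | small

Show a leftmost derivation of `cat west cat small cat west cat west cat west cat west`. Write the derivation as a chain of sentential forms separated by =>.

S => C S => S S C S => C S C S => cat west cat S C S => cat west cat C C S => cat west cat small C S => cat west cat small S S C S => cat west cat small C S C S => cat west cat small cat west cat S C S => cat west cat small cat west cat west C S => cat west cat small cat west cat west cat west cat S => cat west cat small cat west cat west cat west cat west

S => C S   [S ::= C S]
C S => S S C S   [C ::= S S C]
S S C S => C S C S   [S ::= C]
C S C S => cat west cat S C S   [C ::= cat west cat]
cat west cat S C S => cat west cat C C S   [S ::= C]
cat west cat C C S => cat west cat small C S   [C ::= small]
cat west cat small C S => cat west cat small S S C S   [C ::= S S C]
cat west cat small S S C S => cat west cat small C S C S   [S ::= C]
cat west cat small C S C S => cat west cat small cat west cat S C S   [C ::= cat west cat]
cat west cat small cat west cat S C S => cat west cat small cat west cat west C S   [S ::= west]
cat west cat small cat west cat west C S => cat west cat small cat west cat west cat west cat S   [C ::= cat west cat]
cat west cat small cat west cat west cat west cat S => cat west cat small cat west cat west cat west cat west   [S ::= west]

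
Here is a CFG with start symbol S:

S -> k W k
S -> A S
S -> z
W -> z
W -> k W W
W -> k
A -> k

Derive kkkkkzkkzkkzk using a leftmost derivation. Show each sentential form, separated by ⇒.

S ⇒ kWk ⇒ kkWWk ⇒ kkkWWWk ⇒ kkkkWWWWk ⇒ kkkkkWWWWWk ⇒ kkkkkzWWWWk ⇒ kkkkkzkWWWWWk ⇒ kkkkkzkkWWWWk ⇒ kkkkkzkkzWWWk ⇒ kkkkkzkkzkWWk ⇒ kkkkkzkkzkkWk ⇒ kkkkkzkkzkkzk

S ⇒ kWk   [S -> k W k]
kWk ⇒ kkWWk   [W -> k W W]
kkWWk ⇒ kkkWWWk   [W -> k W W]
kkkWWWk ⇒ kkkkWWWWk   [W -> k W W]
kkkkWWWWk ⇒ kkkkkWWWWWk   [W -> k W W]
kkkkkWWWWWk ⇒ kkkkkzWWWWk   [W -> z]
kkkkkzWWWWk ⇒ kkkkkzkWWWWWk   [W -> k W W]
kkkkkzkWWWWWk ⇒ kkkkkzkkWWWWk   [W -> k]
kkkkkzkkWWWWk ⇒ kkkkkzkkzWWWk   [W -> z]
kkkkkzkkzWWWk ⇒ kkkkkzkkzkWWk   [W -> k]
kkkkkzkkzkWWk ⇒ kkkkkzkkzkkWk   [W -> k]
kkkkkzkkzkkWk ⇒ kkkkkzkkzkkzk   [W -> z]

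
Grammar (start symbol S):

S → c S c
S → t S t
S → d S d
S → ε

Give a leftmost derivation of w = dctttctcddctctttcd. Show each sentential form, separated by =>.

S => dSd => dcScd => dctStcd => dcttSttcd => dctttStttcd => dctttcSctttcd => dctttctStctttcd => dctttctcSctctttcd => dctttctcdSdctctttcd => dctttctcddctctttcd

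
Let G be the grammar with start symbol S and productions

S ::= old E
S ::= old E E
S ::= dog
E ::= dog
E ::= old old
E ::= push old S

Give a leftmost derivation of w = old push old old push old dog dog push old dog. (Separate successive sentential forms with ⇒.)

S ⇒ old E E ⇒ old push old S E ⇒ old push old old E E E ⇒ old push old old push old S E E ⇒ old push old old push old dog E E ⇒ old push old old push old dog dog E ⇒ old push old old push old dog dog push old S ⇒ old push old old push old dog dog push old dog

S ⇒ old E E   [S ::= old E E]
old E E ⇒ old push old S E   [E ::= push old S]
old push old S E ⇒ old push old old E E E   [S ::= old E E]
old push old old E E E ⇒ old push old old push old S E E   [E ::= push old S]
old push old old push old S E E ⇒ old push old old push old dog E E   [S ::= dog]
old push old old push old dog E E ⇒ old push old old push old dog dog E   [E ::= dog]
old push old old push old dog dog E ⇒ old push old old push old dog dog push old S   [E ::= push old S]
old push old old push old dog dog push old S ⇒ old push old old push old dog dog push old dog   [S ::= dog]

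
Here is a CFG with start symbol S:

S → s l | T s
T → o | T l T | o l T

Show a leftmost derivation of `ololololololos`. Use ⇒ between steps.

S ⇒ Ts   [S → T s]
Ts ⇒ olTs   [T → o l T]
olTs ⇒ olTlTs   [T → T l T]
olTlTs ⇒ olTlTlTs   [T → T l T]
olTlTlTs ⇒ ololTlTlTs   [T → o l T]
ololTlTlTs ⇒ olololTlTlTs   [T → o l T]
olololTlTlTs ⇒ ololololTlTlTs   [T → o l T]
ololololTlTlTs ⇒ olololololTlTs   [T → o]
olololololTlTs ⇒ ololololololTs   [T → o]
ololololololTs ⇒ ololololololos   [T → o]

S ⇒ Ts ⇒ olTs ⇒ olTlTs ⇒ olTlTlTs ⇒ ololTlTlTs ⇒ olololTlTlTs ⇒ ololololTlTlTs ⇒ olololololTlTs ⇒ ololololololTs ⇒ ololololololos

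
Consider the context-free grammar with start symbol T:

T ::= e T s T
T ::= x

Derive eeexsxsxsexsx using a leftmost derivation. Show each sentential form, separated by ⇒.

T ⇒ eTsT   [T ::= e T s T]
eTsT ⇒ eeTsTsT   [T ::= e T s T]
eeTsTsT ⇒ eeeTsTsTsT   [T ::= e T s T]
eeeTsTsTsT ⇒ eeexsTsTsT   [T ::= x]
eeexsTsTsT ⇒ eeexsxsTsT   [T ::= x]
eeexsxsTsT ⇒ eeexsxsxsT   [T ::= x]
eeexsxsxsT ⇒ eeexsxsxseTsT   [T ::= e T s T]
eeexsxsxseTsT ⇒ eeexsxsxsexsT   [T ::= x]
eeexsxsxsexsT ⇒ eeexsxsxsexsx   [T ::= x]

T ⇒ eTsT ⇒ eeTsTsT ⇒ eeeTsTsTsT ⇒ eeexsTsTsT ⇒ eeexsxsTsT ⇒ eeexsxsxsT ⇒ eeexsxsxseTsT ⇒ eeexsxsxsexsT ⇒ eeexsxsxsexsx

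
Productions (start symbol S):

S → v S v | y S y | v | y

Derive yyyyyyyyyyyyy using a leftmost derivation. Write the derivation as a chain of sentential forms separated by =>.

S => ySy => yySyy => yyySyyy => yyyySyyyy => yyyyySyyyyy => yyyyyySyyyyyy => yyyyyyyyyyyyy

S => ySy   [S → y S y]
ySy => yySyy   [S → y S y]
yySyy => yyySyyy   [S → y S y]
yyySyyy => yyyySyyyy   [S → y S y]
yyyySyyyy => yyyyySyyyyy   [S → y S y]
yyyyySyyyyy => yyyyyySyyyyyy   [S → y S y]
yyyyyySyyyyyy => yyyyyyyyyyyyy   [S → y]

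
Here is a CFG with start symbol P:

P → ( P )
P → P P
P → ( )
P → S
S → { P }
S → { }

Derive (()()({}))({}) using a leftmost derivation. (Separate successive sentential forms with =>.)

P => PP   [P → P P]
PP => (P)P   [P → ( P )]
(P)P => (PP)P   [P → P P]
(PP)P => (PPP)P   [P → P P]
(PPP)P => (()PP)P   [P → ( )]
(()PP)P => (()()P)P   [P → ( )]
(()()P)P => (()()(P))P   [P → ( P )]
(()()(P))P => (()()(S))P   [P → S]
(()()(S))P => (()()({}))P   [S → { }]
(()()({}))P => (()()({}))(P)   [P → ( P )]
(()()({}))(P) => (()()({}))(S)   [P → S]
(()()({}))(S) => (()()({}))({})   [S → { }]

P => PP => (P)P => (PP)P => (PPP)P => (()PP)P => (()()P)P => (()()(P))P => (()()(S))P => (()()({}))P => (()()({}))(P) => (()()({}))(S) => (()()({}))({})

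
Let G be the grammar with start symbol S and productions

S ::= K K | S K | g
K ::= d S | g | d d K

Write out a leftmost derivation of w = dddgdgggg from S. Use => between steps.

S => KK   [S ::= K K]
KK => dSK   [K ::= d S]
dSK => dKKK   [S ::= K K]
dKKK => dddKKK   [K ::= d d K]
dddKKK => dddgKK   [K ::= g]
dddgKK => dddgdSK   [K ::= d S]
dddgdSK => dddgdSKK   [S ::= S K]
dddgdSKK => dddgdKKKK   [S ::= K K]
dddgdKKKK => dddgdgKKK   [K ::= g]
dddgdgKKK => dddgdggKK   [K ::= g]
dddgdggKK => dddgdgggK   [K ::= g]
dddgdgggK => dddgdgggg   [K ::= g]

S=>KK=>dSK=>dKKK=>dddKKK=>dddgKK=>dddgdSK=>dddgdSKK=>dddgdKKKK=>dddgdgKKK=>dddgdggKK=>dddgdgggK=>dddgdgggg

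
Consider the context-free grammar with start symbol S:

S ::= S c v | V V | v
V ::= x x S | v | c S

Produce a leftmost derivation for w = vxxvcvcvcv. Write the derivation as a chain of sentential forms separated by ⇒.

S ⇒ Scv   [S ::= S c v]
Scv ⇒ VVcv   [S ::= V V]
VVcv ⇒ vVcv   [V ::= v]
vVcv ⇒ vxxScv   [V ::= x x S]
vxxScv ⇒ vxxVVcv   [S ::= V V]
vxxVVcv ⇒ vxxvVcv   [V ::= v]
vxxvVcv ⇒ vxxvcScv   [V ::= c S]
vxxvcScv ⇒ vxxvcScvcv   [S ::= S c v]
vxxvcScvcv ⇒ vxxvcvcvcv   [S ::= v]

S ⇒ Scv ⇒ VVcv ⇒ vVcv ⇒ vxxScv ⇒ vxxVVcv ⇒ vxxvVcv ⇒ vxxvcScv ⇒ vxxvcScvcv ⇒ vxxvcvcvcv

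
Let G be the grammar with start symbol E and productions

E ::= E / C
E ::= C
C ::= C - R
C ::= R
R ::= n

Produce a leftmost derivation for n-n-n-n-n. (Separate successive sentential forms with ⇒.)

E⇒C⇒C-R⇒C-R-R⇒C-R-R-R⇒C-R-R-R-R⇒R-R-R-R-R⇒n-R-R-R-R⇒n-n-R-R-R⇒n-n-n-R-R⇒n-n-n-n-R⇒n-n-n-n-n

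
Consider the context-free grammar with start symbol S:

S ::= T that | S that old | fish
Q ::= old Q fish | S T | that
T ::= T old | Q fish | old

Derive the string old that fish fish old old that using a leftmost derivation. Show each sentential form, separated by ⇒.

S ⇒ T that   [S ::= T that]
T that ⇒ T old that   [T ::= T old]
T old that ⇒ T old old that   [T ::= T old]
T old old that ⇒ Q fish old old that   [T ::= Q fish]
Q fish old old that ⇒ old Q fish fish old old that   [Q ::= old Q fish]
old Q fish fish old old that ⇒ old that fish fish old old that   [Q ::= that]

S ⇒ T that ⇒ T old that ⇒ T old old that ⇒ Q fish old old that ⇒ old Q fish fish old old that ⇒ old that fish fish old old that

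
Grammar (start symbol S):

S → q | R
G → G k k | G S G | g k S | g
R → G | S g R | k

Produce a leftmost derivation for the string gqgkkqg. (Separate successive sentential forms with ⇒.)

S ⇒ R   [S → R]
R ⇒ G   [R → G]
G ⇒ GSG   [G → G S G]
GSG ⇒ GkkSG   [G → G k k]
GkkSG ⇒ GSGkkSG   [G → G S G]
GSGkkSG ⇒ gSGkkSG   [G → g]
gSGkkSG ⇒ gqGkkSG   [S → q]
gqGkkSG ⇒ gqgkkSG   [G → g]
gqgkkSG ⇒ gqgkkqG   [S → q]
gqgkkqG ⇒ gqgkkqg   [G → g]

S ⇒ R ⇒ G ⇒ GSG ⇒ GkkSG ⇒ GSGkkSG ⇒ gSGkkSG ⇒ gqGkkSG ⇒ gqgkkSG ⇒ gqgkkqG ⇒ gqgkkqg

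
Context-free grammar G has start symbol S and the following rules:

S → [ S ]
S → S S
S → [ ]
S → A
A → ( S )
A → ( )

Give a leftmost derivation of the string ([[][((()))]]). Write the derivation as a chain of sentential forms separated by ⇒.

S ⇒ A   [S → A]
A ⇒ (S)   [A → ( S )]
(S) ⇒ ([S])   [S → [ S ]]
([S]) ⇒ ([SS])   [S → S S]
([SS]) ⇒ ([[]S])   [S → [ ]]
([[]S]) ⇒ ([[][S]])   [S → [ S ]]
([[][S]]) ⇒ ([[][A]])   [S → A]
([[][A]]) ⇒ ([[][(S)]])   [A → ( S )]
([[][(S)]]) ⇒ ([[][(A)]])   [S → A]
([[][(A)]]) ⇒ ([[][((S))]])   [A → ( S )]
([[][((S))]]) ⇒ ([[][((A))]])   [S → A]
([[][((A))]]) ⇒ ([[][((()))]])   [A → ( )]

S⇒A⇒(S)⇒([S])⇒([SS])⇒([[]S])⇒([[][S]])⇒([[][A]])⇒([[][(S)]])⇒([[][(A)]])⇒([[][((S))]])⇒([[][((A))]])⇒([[][((()))]])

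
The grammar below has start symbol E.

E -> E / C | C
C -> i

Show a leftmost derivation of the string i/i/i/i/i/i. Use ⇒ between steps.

E ⇒ E/C   [E -> E / C]
E/C ⇒ E/C/C   [E -> E / C]
E/C/C ⇒ E/C/C/C   [E -> E / C]
E/C/C/C ⇒ E/C/C/C/C   [E -> E / C]
E/C/C/C/C ⇒ E/C/C/C/C/C   [E -> E / C]
E/C/C/C/C/C ⇒ C/C/C/C/C/C   [E -> C]
C/C/C/C/C/C ⇒ i/C/C/C/C/C   [C -> i]
i/C/C/C/C/C ⇒ i/i/C/C/C/C   [C -> i]
i/i/C/C/C/C ⇒ i/i/i/C/C/C   [C -> i]
i/i/i/C/C/C ⇒ i/i/i/i/C/C   [C -> i]
i/i/i/i/C/C ⇒ i/i/i/i/i/C   [C -> i]
i/i/i/i/i/C ⇒ i/i/i/i/i/i   [C -> i]

E ⇒ E/C ⇒ E/C/C ⇒ E/C/C/C ⇒ E/C/C/C/C ⇒ E/C/C/C/C/C ⇒ C/C/C/C/C/C ⇒ i/C/C/C/C/C ⇒ i/i/C/C/C/C ⇒ i/i/i/C/C/C ⇒ i/i/i/i/C/C ⇒ i/i/i/i/i/C ⇒ i/i/i/i/i/i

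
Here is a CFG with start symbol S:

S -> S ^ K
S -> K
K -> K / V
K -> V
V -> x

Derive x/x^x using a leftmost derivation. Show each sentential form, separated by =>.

S=>S^K=>K^K=>K/V^K=>V/V^K=>x/V^K=>x/x^K=>x/x^V=>x/x^x

S => S^K   [S -> S ^ K]
S^K => K^K   [S -> K]
K^K => K/V^K   [K -> K / V]
K/V^K => V/V^K   [K -> V]
V/V^K => x/V^K   [V -> x]
x/V^K => x/x^K   [V -> x]
x/x^K => x/x^V   [K -> V]
x/x^V => x/x^x   [V -> x]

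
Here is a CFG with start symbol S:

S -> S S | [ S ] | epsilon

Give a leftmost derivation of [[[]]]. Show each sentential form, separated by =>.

S => SS   [S -> S S]
SS => SSS   [S -> S S]
SSS => [S]SS   [S -> [ S ]]
[S]SS => [[S]]SS   [S -> [ S ]]
[[S]]SS => [[SS]]SS   [S -> S S]
[[SS]]SS => [[SSS]]SS   [S -> S S]
[[SSS]]SS => [[[S]SS]]SS   [S -> [ S ]]
[[[S]SS]]SS => [[[]SS]]SS   [S -> epsilon]
[[[]SS]]SS => [[[]S]]SS   [S -> epsilon]
[[[]S]]SS => [[[]]]SS   [S -> epsilon]
[[[]]]SS => [[[]]]S   [S -> epsilon]
[[[]]]S => [[[]]]   [S -> epsilon]

S=>SS=>SSS=>[S]SS=>[[S]]SS=>[[SS]]SS=>[[SSS]]SS=>[[[S]SS]]SS=>[[[]SS]]SS=>[[[]S]]SS=>[[[]]]SS=>[[[]]]S=>[[[]]]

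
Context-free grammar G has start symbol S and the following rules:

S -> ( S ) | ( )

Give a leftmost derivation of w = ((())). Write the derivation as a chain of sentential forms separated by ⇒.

S ⇒ (S) ⇒ ((S)) ⇒ ((()))

S ⇒ (S)   [S -> ( S )]
(S) ⇒ ((S))   [S -> ( S )]
((S)) ⇒ ((()))   [S -> ( )]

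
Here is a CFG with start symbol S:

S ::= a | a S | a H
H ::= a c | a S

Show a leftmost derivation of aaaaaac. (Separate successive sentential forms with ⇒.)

S ⇒ aH ⇒ aaS ⇒ aaaS ⇒ aaaaS ⇒ aaaaaH ⇒ aaaaaac

S ⇒ aH   [S ::= a H]
aH ⇒ aaS   [H ::= a S]
aaS ⇒ aaaS   [S ::= a S]
aaaS ⇒ aaaaS   [S ::= a S]
aaaaS ⇒ aaaaaH   [S ::= a H]
aaaaaH ⇒ aaaaaac   [H ::= a c]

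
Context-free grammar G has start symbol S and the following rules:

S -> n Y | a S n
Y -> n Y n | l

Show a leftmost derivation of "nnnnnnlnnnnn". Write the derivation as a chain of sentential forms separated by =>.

S => nY   [S -> n Y]
nY => nnYn   [Y -> n Y n]
nnYn => nnnYnn   [Y -> n Y n]
nnnYnn => nnnnYnnn   [Y -> n Y n]
nnnnYnnn => nnnnnYnnnn   [Y -> n Y n]
nnnnnYnnnn => nnnnnnYnnnnn   [Y -> n Y n]
nnnnnnYnnnnn => nnnnnnlnnnnn   [Y -> l]

S=>nY=>nnYn=>nnnYnn=>nnnnYnnn=>nnnnnYnnnn=>nnnnnnYnnnnn=>nnnnnnlnnnnn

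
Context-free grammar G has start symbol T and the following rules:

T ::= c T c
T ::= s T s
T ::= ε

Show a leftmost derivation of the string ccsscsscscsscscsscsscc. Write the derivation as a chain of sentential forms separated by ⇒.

T ⇒ cTc ⇒ ccTcc ⇒ ccsTscc ⇒ ccssTsscc ⇒ ccsscTcsscc ⇒ ccsscsTscsscc ⇒ ccsscssTsscsscc ⇒ ccsscsscTcsscsscc ⇒ ccsscsscsTscsscsscc ⇒ ccsscsscscTcscsscsscc ⇒ ccsscsscscsTscscsscsscc ⇒ ccsscsscscsscscsscsscc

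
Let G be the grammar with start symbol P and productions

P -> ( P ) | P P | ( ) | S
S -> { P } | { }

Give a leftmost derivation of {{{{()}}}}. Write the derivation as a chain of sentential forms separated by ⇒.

P ⇒ S ⇒ {P} ⇒ {S} ⇒ {{P}} ⇒ {{S}} ⇒ {{{P}}} ⇒ {{{S}}} ⇒ {{{{P}}}} ⇒ {{{{()}}}}

P ⇒ S   [P -> S]
S ⇒ {P}   [S -> { P }]
{P} ⇒ {S}   [P -> S]
{S} ⇒ {{P}}   [S -> { P }]
{{P}} ⇒ {{S}}   [P -> S]
{{S}} ⇒ {{{P}}}   [S -> { P }]
{{{P}}} ⇒ {{{S}}}   [P -> S]
{{{S}}} ⇒ {{{{P}}}}   [S -> { P }]
{{{{P}}}} ⇒ {{{{()}}}}   [P -> ( )]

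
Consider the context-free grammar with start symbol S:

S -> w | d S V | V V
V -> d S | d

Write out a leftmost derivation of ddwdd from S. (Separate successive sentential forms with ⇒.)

S⇒dSV⇒dVVV⇒ddSVV⇒ddwVV⇒ddwdV⇒ddwdd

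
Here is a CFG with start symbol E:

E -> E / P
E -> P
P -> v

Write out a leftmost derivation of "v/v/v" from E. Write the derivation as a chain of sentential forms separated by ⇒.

E ⇒ E/P ⇒ E/P/P ⇒ P/P/P ⇒ v/P/P ⇒ v/v/P ⇒ v/v/v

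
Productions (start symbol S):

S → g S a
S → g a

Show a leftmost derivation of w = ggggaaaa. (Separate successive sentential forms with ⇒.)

S ⇒ gSa ⇒ ggSaa ⇒ gggSaaa ⇒ ggggaaaa

S ⇒ gSa   [S → g S a]
gSa ⇒ ggSaa   [S → g S a]
ggSaa ⇒ gggSaaa   [S → g S a]
gggSaaa ⇒ ggggaaaa   [S → g a]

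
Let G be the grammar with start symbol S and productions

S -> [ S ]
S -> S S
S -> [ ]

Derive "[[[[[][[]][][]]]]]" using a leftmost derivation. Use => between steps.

S => [S] => [[S]] => [[[S]]] => [[[[S]]]] => [[[[SS]]]] => [[[[[]S]]]] => [[[[[]SS]]]] => [[[[[]SSS]]]] => [[[[[][S]SS]]]] => [[[[[][[]]SS]]]] => [[[[[][[]][]S]]]] => [[[[[][[]][][]]]]]

S => [S]   [S -> [ S ]]
[S] => [[S]]   [S -> [ S ]]
[[S]] => [[[S]]]   [S -> [ S ]]
[[[S]]] => [[[[S]]]]   [S -> [ S ]]
[[[[S]]]] => [[[[SS]]]]   [S -> S S]
[[[[SS]]]] => [[[[[]S]]]]   [S -> [ ]]
[[[[[]S]]]] => [[[[[]SS]]]]   [S -> S S]
[[[[[]SS]]]] => [[[[[]SSS]]]]   [S -> S S]
[[[[[]SSS]]]] => [[[[[][S]SS]]]]   [S -> [ S ]]
[[[[[][S]SS]]]] => [[[[[][[]]SS]]]]   [S -> [ ]]
[[[[[][[]]SS]]]] => [[[[[][[]][]S]]]]   [S -> [ ]]
[[[[[][[]][]S]]]] => [[[[[][[]][][]]]]]   [S -> [ ]]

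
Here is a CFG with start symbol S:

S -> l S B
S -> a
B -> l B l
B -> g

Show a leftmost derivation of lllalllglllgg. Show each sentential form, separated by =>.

S => lSB => llSBB => lllSBBB => lllaBBB => lllalBlBB => lllallBllBB => lllalllBlllBB => lllalllglllBB => lllalllglllgB => lllalllglllgg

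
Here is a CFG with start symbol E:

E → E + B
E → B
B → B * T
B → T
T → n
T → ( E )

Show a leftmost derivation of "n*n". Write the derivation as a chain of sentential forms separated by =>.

E=>B=>B*T=>T*T=>n*T=>n*n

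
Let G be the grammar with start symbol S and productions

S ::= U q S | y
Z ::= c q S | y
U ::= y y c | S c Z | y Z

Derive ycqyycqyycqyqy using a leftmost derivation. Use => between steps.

S => UqS => yZqS => ycqSqS => ycqUqSqS => ycqyycqSqS => ycqyycqUqSqS => ycqyycqyycqSqS => ycqyycqyycqyqS => ycqyycqyycqyqy

S => UqS   [S ::= U q S]
UqS => yZqS   [U ::= y Z]
yZqS => ycqSqS   [Z ::= c q S]
ycqSqS => ycqUqSqS   [S ::= U q S]
ycqUqSqS => ycqyycqSqS   [U ::= y y c]
ycqyycqSqS => ycqyycqUqSqS   [S ::= U q S]
ycqyycqUqSqS => ycqyycqyycqSqS   [U ::= y y c]
ycqyycqyycqSqS => ycqyycqyycqyqS   [S ::= y]
ycqyycqyycqyqS => ycqyycqyycqyqy   [S ::= y]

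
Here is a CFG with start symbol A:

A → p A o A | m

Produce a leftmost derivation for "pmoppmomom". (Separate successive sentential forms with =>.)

A => pAoA => pmoA => pmopAoA => pmoppAoAoA => pmoppmoAoA => pmoppmomoA => pmoppmomom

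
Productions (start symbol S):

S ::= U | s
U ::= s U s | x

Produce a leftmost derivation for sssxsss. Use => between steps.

S => U   [S ::= U]
U => sUs   [U ::= s U s]
sUs => ssUss   [U ::= s U s]
ssUss => sssUsss   [U ::= s U s]
sssUsss => sssxsss   [U ::= x]

S => U => sUs => ssUss => sssUsss => sssxsss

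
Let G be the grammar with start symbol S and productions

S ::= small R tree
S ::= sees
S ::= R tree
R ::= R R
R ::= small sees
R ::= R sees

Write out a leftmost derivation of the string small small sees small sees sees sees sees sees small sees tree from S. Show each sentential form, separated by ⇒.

S ⇒ small R tree ⇒ small R R tree ⇒ small R sees R tree ⇒ small R sees sees R tree ⇒ small R sees sees sees R tree ⇒ small R sees sees sees sees R tree ⇒ small R R sees sees sees sees R tree ⇒ small small sees R sees sees sees sees R tree ⇒ small small sees small sees sees sees sees sees R tree ⇒ small small sees small sees sees sees sees sees small sees tree

S ⇒ small R tree   [S ::= small R tree]
small R tree ⇒ small R R tree   [R ::= R R]
small R R tree ⇒ small R sees R tree   [R ::= R sees]
small R sees R tree ⇒ small R sees sees R tree   [R ::= R sees]
small R sees sees R tree ⇒ small R sees sees sees R tree   [R ::= R sees]
small R sees sees sees R tree ⇒ small R sees sees sees sees R tree   [R ::= R sees]
small R sees sees sees sees R tree ⇒ small R R sees sees sees sees R tree   [R ::= R R]
small R R sees sees sees sees R tree ⇒ small small sees R sees sees sees sees R tree   [R ::= small sees]
small small sees R sees sees sees sees R tree ⇒ small small sees small sees sees sees sees sees R tree   [R ::= small sees]
small small sees small sees sees sees sees sees R tree ⇒ small small sees small sees sees sees sees sees small sees tree   [R ::= small sees]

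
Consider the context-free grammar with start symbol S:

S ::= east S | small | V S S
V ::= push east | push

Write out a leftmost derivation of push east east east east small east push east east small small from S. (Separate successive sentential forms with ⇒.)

S ⇒ V S S ⇒ push east S S ⇒ push east east S S ⇒ push east east east S S ⇒ push east east east east S S ⇒ push east east east east small S ⇒ push east east east east small east S ⇒ push east east east east small east V S S ⇒ push east east east east small east push east S S ⇒ push east east east east small east push east east S S ⇒ push east east east east small east push east east small S ⇒ push east east east east small east push east east small small

S ⇒ V S S   [S ::= V S S]
V S S ⇒ push east S S   [V ::= push east]
push east S S ⇒ push east east S S   [S ::= east S]
push east east S S ⇒ push east east east S S   [S ::= east S]
push east east east S S ⇒ push east east east east S S   [S ::= east S]
push east east east east S S ⇒ push east east east east small S   [S ::= small]
push east east east east small S ⇒ push east east east east small east S   [S ::= east S]
push east east east east small east S ⇒ push east east east east small east V S S   [S ::= V S S]
push east east east east small east V S S ⇒ push east east east east small east push east S S   [V ::= push east]
push east east east east small east push east S S ⇒ push east east east east small east push east east S S   [S ::= east S]
push east east east east small east push east east S S ⇒ push east east east east small east push east east small S   [S ::= small]
push east east east east small east push east east small S ⇒ push east east east east small east push east east small small   [S ::= small]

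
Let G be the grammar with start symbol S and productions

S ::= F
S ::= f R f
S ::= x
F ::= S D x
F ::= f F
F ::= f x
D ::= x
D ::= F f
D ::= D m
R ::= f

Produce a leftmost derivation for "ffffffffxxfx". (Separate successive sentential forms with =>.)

S => F => fF => fSDx => ffRfDx => ffffDx => ffffFfx => fffffFfx => fffffSDxfx => ffffffRfDxfx => ffffffffDxfx => ffffffffxxfx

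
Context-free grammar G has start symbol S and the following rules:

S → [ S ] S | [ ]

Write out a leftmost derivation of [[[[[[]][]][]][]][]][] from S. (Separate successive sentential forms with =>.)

S => [S]S => [[S]S]S => [[[S]S]S]S => [[[[S]S]S]S]S => [[[[[S]S]S]S]S]S => [[[[[[]]S]S]S]S]S => [[[[[[]][]]S]S]S]S => [[[[[[]][]][]]S]S]S => [[[[[[]][]][]][]]S]S => [[[[[[]][]][]][]][]]S => [[[[[[]][]][]][]][]][]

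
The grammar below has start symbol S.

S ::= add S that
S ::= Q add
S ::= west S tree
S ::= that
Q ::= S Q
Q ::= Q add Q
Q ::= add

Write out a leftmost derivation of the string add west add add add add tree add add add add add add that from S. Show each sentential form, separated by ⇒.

S ⇒ add S that   [S ::= add S that]
add S that ⇒ add Q add that   [S ::= Q add]
add Q add that ⇒ add S Q add that   [Q ::= S Q]
add S Q add that ⇒ add west S tree Q add that   [S ::= west S tree]
add west S tree Q add that ⇒ add west Q add tree Q add that   [S ::= Q add]
add west Q add tree Q add that ⇒ add west Q add Q add tree Q add that   [Q ::= Q add Q]
add west Q add Q add tree Q add that ⇒ add west add add Q add tree Q add that   [Q ::= add]
add west add add Q add tree Q add that ⇒ add west add add add add tree Q add that   [Q ::= add]
add west add add add add tree Q add that ⇒ add west add add add add tree Q add Q add that   [Q ::= Q add Q]
add west add add add add tree Q add Q add that ⇒ add west add add add add tree S Q add Q add that   [Q ::= S Q]
add west add add add add tree S Q add Q add that ⇒ add west add add add add tree Q add Q add Q add that   [S ::= Q add]
add west add add add add tree Q add Q add Q add that ⇒ add west add add add add tree add add Q add Q add that   [Q ::= add]
add west add add add add tree add add Q add Q add that ⇒ add west add add add add tree add add add add Q add that   [Q ::= add]
add west add add add add tree add add add add Q add that ⇒ add west add add add add tree add add add add add add that   [Q ::= add]

S ⇒ add S that ⇒ add Q add that ⇒ add S Q add that ⇒ add west S tree Q add that ⇒ add west Q add tree Q add that ⇒ add west Q add Q add tree Q add that ⇒ add west add add Q add tree Q add that ⇒ add west add add add add tree Q add that ⇒ add west add add add add tree Q add Q add that ⇒ add west add add add add tree S Q add Q add that ⇒ add west add add add add tree Q add Q add Q add that ⇒ add west add add add add tree add add Q add Q add that ⇒ add west add add add add tree add add add add Q add that ⇒ add west add add add add tree add add add add add add that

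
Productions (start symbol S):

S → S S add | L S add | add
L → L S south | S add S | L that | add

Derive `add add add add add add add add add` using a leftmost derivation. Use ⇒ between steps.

S ⇒ S S add ⇒ L S add S add ⇒ S add S S add S add ⇒ L S add add S S add S add ⇒ add S add add S S add S add ⇒ add add add add S S add S add ⇒ add add add add add S add S add ⇒ add add add add add add add S add ⇒ add add add add add add add add add

S ⇒ S S add   [S → S S add]
S S add ⇒ L S add S add   [S → L S add]
L S add S add ⇒ S add S S add S add   [L → S add S]
S add S S add S add ⇒ L S add add S S add S add   [S → L S add]
L S add add S S add S add ⇒ add S add add S S add S add   [L → add]
add S add add S S add S add ⇒ add add add add S S add S add   [S → add]
add add add add S S add S add ⇒ add add add add add S add S add   [S → add]
add add add add add S add S add ⇒ add add add add add add add S add   [S → add]
add add add add add add add S add ⇒ add add add add add add add add add   [S → add]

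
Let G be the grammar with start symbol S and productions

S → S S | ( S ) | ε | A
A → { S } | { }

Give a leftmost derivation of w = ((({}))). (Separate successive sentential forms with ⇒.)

S ⇒ SS ⇒ SSS ⇒ (S)SS ⇒ ((S))SS ⇒ (((S)))SS ⇒ (((A)))SS ⇒ ((({S})))SS ⇒ ((({})))SS ⇒ ((({})))S ⇒ ((({})))

S ⇒ SS   [S → S S]
SS ⇒ SSS   [S → S S]
SSS ⇒ (S)SS   [S → ( S )]
(S)SS ⇒ ((S))SS   [S → ( S )]
((S))SS ⇒ (((S)))SS   [S → ( S )]
(((S)))SS ⇒ (((A)))SS   [S → A]
(((A)))SS ⇒ ((({S})))SS   [A → { S }]
((({S})))SS ⇒ ((({})))SS   [S → ε]
((({})))SS ⇒ ((({})))S   [S → ε]
((({})))S ⇒ ((({})))   [S → ε]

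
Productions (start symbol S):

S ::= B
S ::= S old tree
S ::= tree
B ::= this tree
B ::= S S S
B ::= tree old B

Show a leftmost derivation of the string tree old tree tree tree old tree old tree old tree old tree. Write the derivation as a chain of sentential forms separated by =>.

S => S old tree => S old tree old tree => S old tree old tree old tree => S old tree old tree old tree old tree => B old tree old tree old tree old tree => S S S old tree old tree old tree old tree => S old tree S S old tree old tree old tree old tree => tree old tree S S old tree old tree old tree old tree => tree old tree tree S old tree old tree old tree old tree => tree old tree tree tree old tree old tree old tree old tree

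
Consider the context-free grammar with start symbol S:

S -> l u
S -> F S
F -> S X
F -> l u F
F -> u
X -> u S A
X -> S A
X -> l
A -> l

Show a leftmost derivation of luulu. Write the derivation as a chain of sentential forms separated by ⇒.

S ⇒ FS ⇒ luFS ⇒ luuS ⇒ luulu

S ⇒ FS   [S -> F S]
FS ⇒ luFS   [F -> l u F]
luFS ⇒ luuS   [F -> u]
luuS ⇒ luulu   [S -> l u]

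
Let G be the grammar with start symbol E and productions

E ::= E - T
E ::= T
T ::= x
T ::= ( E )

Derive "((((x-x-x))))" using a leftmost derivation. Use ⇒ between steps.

E ⇒ T   [E ::= T]
T ⇒ (E)   [T ::= ( E )]
(E) ⇒ (T)   [E ::= T]
(T) ⇒ ((E))   [T ::= ( E )]
((E)) ⇒ ((T))   [E ::= T]
((T)) ⇒ (((E)))   [T ::= ( E )]
(((E))) ⇒ (((T)))   [E ::= T]
(((T))) ⇒ ((((E))))   [T ::= ( E )]
((((E)))) ⇒ ((((E-T))))   [E ::= E - T]
((((E-T)))) ⇒ ((((E-T-T))))   [E ::= E - T]
((((E-T-T)))) ⇒ ((((T-T-T))))   [E ::= T]
((((T-T-T)))) ⇒ ((((x-T-T))))   [T ::= x]
((((x-T-T)))) ⇒ ((((x-x-T))))   [T ::= x]
((((x-x-T)))) ⇒ ((((x-x-x))))   [T ::= x]

E ⇒ T ⇒ (E) ⇒ (T) ⇒ ((E)) ⇒ ((T)) ⇒ (((E))) ⇒ (((T))) ⇒ ((((E)))) ⇒ ((((E-T)))) ⇒ ((((E-T-T)))) ⇒ ((((T-T-T)))) ⇒ ((((x-T-T)))) ⇒ ((((x-x-T)))) ⇒ ((((x-x-x))))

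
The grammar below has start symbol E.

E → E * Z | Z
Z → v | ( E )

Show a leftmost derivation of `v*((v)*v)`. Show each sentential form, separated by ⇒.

E⇒E*Z⇒Z*Z⇒v*Z⇒v*(E)⇒v*(E*Z)⇒v*(Z*Z)⇒v*((E)*Z)⇒v*((Z)*Z)⇒v*((v)*Z)⇒v*((v)*v)

E ⇒ E*Z   [E → E * Z]
E*Z ⇒ Z*Z   [E → Z]
Z*Z ⇒ v*Z   [Z → v]
v*Z ⇒ v*(E)   [Z → ( E )]
v*(E) ⇒ v*(E*Z)   [E → E * Z]
v*(E*Z) ⇒ v*(Z*Z)   [E → Z]
v*(Z*Z) ⇒ v*((E)*Z)   [Z → ( E )]
v*((E)*Z) ⇒ v*((Z)*Z)   [E → Z]
v*((Z)*Z) ⇒ v*((v)*Z)   [Z → v]
v*((v)*Z) ⇒ v*((v)*v)   [Z → v]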